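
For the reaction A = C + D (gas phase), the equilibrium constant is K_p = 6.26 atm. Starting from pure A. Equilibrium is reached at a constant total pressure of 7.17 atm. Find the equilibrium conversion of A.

X = 0.683

Basis: 1 mol A initially; let X = conversion of A. Extent ξ = X.
Mole table: n_A = 1 − X; n_C = X; n_D = X.
Total moles n_T = 1 + X.
With p_i = (n_i/n_T)P, K_p = p_C p_D / (p_A).
Equating to 6.26 atm and solving on 0 < X < 1: X = 0.683.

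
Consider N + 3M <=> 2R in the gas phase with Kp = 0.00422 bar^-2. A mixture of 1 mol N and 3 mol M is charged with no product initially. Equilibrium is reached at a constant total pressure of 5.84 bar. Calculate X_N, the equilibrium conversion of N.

Basis: 1 mol N initially; let X = conversion of N. Extent ξ = X.
Mole table: n_N = 1 − X; n_M = 3 − 3X; n_R = 2X.
Total moles n_T = 4 − 2X.
y_i = n_i/n_T, p_i = y_i·P. Kp = p_R^2 / (p_N p_M^3).
Equating to 0.00422 bar^-2 and solving on 0 < X < 1: X = 0.182.

X = 0.182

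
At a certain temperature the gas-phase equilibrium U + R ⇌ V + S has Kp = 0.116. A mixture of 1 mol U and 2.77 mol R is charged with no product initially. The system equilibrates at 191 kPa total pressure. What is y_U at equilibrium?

y_U = 0.158

Basis: 1 mol U initially; let X = conversion of U. Extent ξ = X.
At extent ξ: n_U = 1 − X; n_R = 2.77 − X; n_V = X; n_S = X.
Since Δν = 0, n_T = 3.77 throughout.
y_i = n_i/n_T, p_i = y_i·P. Kp = p_V p_S / (p_U p_R).
Setting this equal to 0.116 and taking the physical root (0 < X < 1) gives X = 0.404.
Then n_U = 0.596, n_T = 3.77, so y_U = 0.158.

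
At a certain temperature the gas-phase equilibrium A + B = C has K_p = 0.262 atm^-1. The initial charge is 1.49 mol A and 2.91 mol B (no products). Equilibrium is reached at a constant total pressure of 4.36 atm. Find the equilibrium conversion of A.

Let X = conversion of A (basis 1.49 mol A); extent of reaction ξ = 1.49X.
At extent ξ: n_A = 1.49 − 1.49X; n_B = 2.91 − 1.49X; n_C = 1.49X.
Summing: n_T = 4.4 − 1.49X.
y_i = n_i/n_T, p_i = y_i·P. K_p = p_C / (p_A p_B).
Equating to 0.262 atm^-1 and solving on 0 < X < 1: X = 0.409.

X = 0.409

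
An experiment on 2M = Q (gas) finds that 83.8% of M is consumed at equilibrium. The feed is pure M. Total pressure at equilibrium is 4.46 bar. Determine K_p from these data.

Let X = conversion of M (basis 1 mol M); extent of reaction ξ = 0.5X.
Species balance: n_M = 1 − X; n_Q = 0.5X.
n_T = Σnᵢ = 1 − 0.5X.
At X = 0.838: n_M = 0.162, n_Q = 0.419, n_T = 0.581.
p_i = (n_i/n_T)·P. K_p = p_Q / (p_M^2) = 2.08 bar^-1.

K_p = 2.08 bar^-1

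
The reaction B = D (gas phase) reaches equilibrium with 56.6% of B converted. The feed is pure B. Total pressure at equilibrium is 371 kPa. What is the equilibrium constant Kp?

Kp = 1.3

Take 1 mol B as basis and let X be its fractional conversion, so ξ = X.
At extent ξ: n_B = 1 − X; n_D = X.
Total moles n_T = 1 (Δν = 0, constant).
At X = 0.566: n_B = 0.434, n_D = 0.566, n_T = 1.
p_i = (n_i/n_T)·P. Kp = p_D / (p_B) = 1.3.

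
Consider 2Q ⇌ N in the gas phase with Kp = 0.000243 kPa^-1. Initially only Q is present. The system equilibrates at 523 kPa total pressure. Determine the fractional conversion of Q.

Take 1 mol Q as basis and let X be its fractional conversion, so ξ = 0.5X.
Mole table: n_Q = 1 − X; n_N = 0.5X.
Total moles n_T = 1 − 0.5X.
y_i = n_i/n_T, p_i = y_i·P. Kp = p_N / (p_Q^2).
Equating to 0.000243 kPa^-1 and solving on 0 < X < 1: X = 0.186.

X = 0.186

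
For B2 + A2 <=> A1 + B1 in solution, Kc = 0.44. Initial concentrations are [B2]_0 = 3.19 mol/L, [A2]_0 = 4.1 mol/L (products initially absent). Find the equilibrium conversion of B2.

X = 0.450

Let X = conversion of B2; extent ξ = 3.19·X mol/L.
Concentrations: [B2] = 3.19 − 3.19X; [A2] = 4.1 − 3.19X; [A1] = 3.19X; [B1] = 3.19X.
Kc = [A1] [B1] / ([B2] [A2]).
Setting equal to 0.44 and solving for X on (0,1) gives X = 0.450.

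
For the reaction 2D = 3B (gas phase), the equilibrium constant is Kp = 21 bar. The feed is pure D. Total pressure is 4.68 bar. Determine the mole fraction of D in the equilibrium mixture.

y_D = 0.285

Take 1 mol D as basis and let X be its fractional conversion, so ξ = 0.5X.
Species balance: n_D = 1 − X; n_B = 1.5X.
Total moles n_T = 1 + 0.5X.
Mole fractions y_i = n_i/n_T; Kp = p_B^3 / (p_D^2) with p_i = y_i·P.
Setting this equal to 21 bar and taking the physical root (0 < X < 1) gives X = 0.626.
Then n_D = 0.374, n_T = 1.31, so y_D = 0.285.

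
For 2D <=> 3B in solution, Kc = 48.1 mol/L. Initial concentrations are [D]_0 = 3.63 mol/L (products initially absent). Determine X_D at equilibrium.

Let X = conversion of D; extent ξ = 3.63X/2 mol/L.
Concentrations: [D] = 3.63 − 3.63X; [B] = 5.45X.
Kc = [B]^3 / ([D]^2).
Solving Kc = 48.1 for X ∈ (0,1): X = 0.703.

X = 0.703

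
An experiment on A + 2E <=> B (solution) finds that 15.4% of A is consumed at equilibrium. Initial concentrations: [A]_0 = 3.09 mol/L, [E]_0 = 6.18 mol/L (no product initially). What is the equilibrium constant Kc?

Kc = 0.00666 (mol/L)^-2

Let X = conversion of A.
Concentrations: [A] = 3.09 − 3.09X; [E] = 6.18 − 6.18X; [B] = 3.09X.
At X = 0.154: [A] = 2.61, [E] = 5.23, [B] = 0.476.
Kc = [B] / ([A] [E]^2) = 0.00666 (mol/L)^-2.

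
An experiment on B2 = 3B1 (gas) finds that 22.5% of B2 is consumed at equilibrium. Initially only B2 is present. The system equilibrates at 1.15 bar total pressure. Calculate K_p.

Let X = conversion of B2 (basis 1 mol B2); extent of reaction ξ = X.
Species balance: n_B2 = 1 − X; n_B1 = 3X.
Total moles n_T = 1 + 2X.
At X = 0.225: n_B2 = 0.775, n_B1 = 0.675, n_T = 1.45.
p_i = (n_i/n_T)·P. K_p = p_B1^3 / (p_B2) = 0.25 bar^2.

K_p = 0.25 bar^2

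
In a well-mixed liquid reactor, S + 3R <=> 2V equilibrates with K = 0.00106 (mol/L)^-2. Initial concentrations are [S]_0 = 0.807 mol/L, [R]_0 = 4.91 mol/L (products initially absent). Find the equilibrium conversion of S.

X = 0.160

Let X = conversion of S; extent ξ = 0.807·X mol/L.
Concentrations: [S] = 0.807 − 0.807X; [R] = 4.91 − 2.42X; [V] = 1.61X.
K = [V]^2 / ([S] [R]^3).
This equals 0.00106 at X = 0.160 (the root in 0 < X < 1).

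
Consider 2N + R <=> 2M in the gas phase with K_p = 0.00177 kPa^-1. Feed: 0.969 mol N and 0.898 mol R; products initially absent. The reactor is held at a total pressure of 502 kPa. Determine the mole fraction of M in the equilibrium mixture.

y_M = 0.219

Let X = conversion of N (basis 0.969 mol N); extent of reaction ξ = 0.484X.
Species balance: n_N = 0.969 − 0.969X; n_R = 0.898 − 0.484X; n_M = 0.969X.
n_T = Σnᵢ = 1.87 − 0.484X.
Mole fractions y_i = n_i/n_T; K_p = p_M^2 / (p_N^2 p_R) with p_i = y_i·P.
Setting this equal to 0.00177 kPa^-1 and taking the physical root (0 < X < 1) gives X = 0.380.
Then n_M = 0.369, n_T = 1.68, so y_M = 0.219.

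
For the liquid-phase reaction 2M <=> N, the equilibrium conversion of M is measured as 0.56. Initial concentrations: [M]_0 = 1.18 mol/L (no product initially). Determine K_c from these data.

Let X = conversion of M.
Concentrations: [M] = 1.18 − 1.18X; [N] = 0.59X.
At X = 0.56: [M] = 0.519, [N] = 0.33.
K_c = [N] / ([M]^2) = 1.23 L/mol.

K_c = 1.23 L/mol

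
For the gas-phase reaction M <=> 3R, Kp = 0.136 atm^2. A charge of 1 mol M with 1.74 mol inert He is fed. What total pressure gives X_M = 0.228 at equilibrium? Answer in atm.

Basis: 1 mol M initially; let X = conversion of M. Extent ξ = X.
Mole table: n_M = 1 − X; n_R = 3X; n_I = 1.74 (inert).
Total moles n_T = 2.74 + 2X.
Kp = p_R^3 / (p_M) with p_i = (n_i/n_T)·P.
At X = 0.228: the mole-fraction product g(X) = Π y_i^ν_i = 0.04058. Since Kp = g(X)·P^{2}, P = (Kp/g)^(1/2) = (0.136/0.04058)^(1/2) = 1.83 atm.

P = 1.83 atm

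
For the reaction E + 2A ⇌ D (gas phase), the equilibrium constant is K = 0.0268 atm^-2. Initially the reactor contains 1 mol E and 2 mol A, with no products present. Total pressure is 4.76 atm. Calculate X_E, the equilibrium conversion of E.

X = 0.189

Let X = conversion of E (basis 1 mol E); extent of reaction ξ = X.
Moles: n_E = 1 − X; n_A = 2 − 2X; n_D = X.
Total moles n_T = 3 − 2X.
y_i = n_i/n_T, p_i = y_i·P. K = p_D / (p_E p_A^2).
Substituting and setting equal to 0.0268 atm^-2 gives a polynomial in X; the root in (0,1) is X = 0.189.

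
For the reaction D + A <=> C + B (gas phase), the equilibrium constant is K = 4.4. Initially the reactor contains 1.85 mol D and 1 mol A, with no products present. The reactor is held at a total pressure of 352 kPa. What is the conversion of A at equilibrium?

Let X = conversion of A (basis 1 mol A); extent of reaction ξ = X.
Mole table: n_D = 1.85 − X; n_A = 1 − X; n_C = X; n_B = X.
n_T stays at 2.85 (no change in mole number).
Mole fractions y_i = n_i/n_T; K = p_C p_B / (p_D p_A) with p_i = y_i·P.
Equating to 4.4 and solving on 0 < X < 1: X = 0.841.

X = 0.841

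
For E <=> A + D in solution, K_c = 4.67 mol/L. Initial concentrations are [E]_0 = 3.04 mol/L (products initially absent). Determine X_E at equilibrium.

Let X = conversion of E; extent ξ = 3.04·X mol/L.
Concentrations: [E] = 3.04 − 3.04X; [A] = 3.04X; [D] = 3.04X.
K_c = [A] [D] / ([E]).
This equals 4.67 at X = 0.690 (the root in 0 < X < 1).

X = 0.690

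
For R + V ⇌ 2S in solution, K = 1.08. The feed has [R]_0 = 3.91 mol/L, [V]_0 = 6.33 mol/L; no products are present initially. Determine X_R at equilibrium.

Let X = conversion of R; extent ξ = 3.91·X mol/L.
Concentrations: [R] = 3.91 − 3.91X; [V] = 6.33 − 3.91X; [S] = 7.82X.
K = [S]^2 / ([R] [V]).
Setting equal to 1.08 and solving for X on (0,1) gives X = 0.429.

X = 0.429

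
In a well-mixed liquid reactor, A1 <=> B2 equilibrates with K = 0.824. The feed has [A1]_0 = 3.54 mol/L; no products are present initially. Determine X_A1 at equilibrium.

Let X = conversion of A1; extent ξ = 3.54·X mol/L.
Concentrations: [A1] = 3.54 − 3.54X; [B2] = 3.54X.
K = [B2] / ([A1]).
Setting equal to 0.824 and solving for X on (0,1) gives X = 0.452.

X = 0.452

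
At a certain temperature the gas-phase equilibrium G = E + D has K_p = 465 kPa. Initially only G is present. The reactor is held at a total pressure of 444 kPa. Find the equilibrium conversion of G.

Basis: 1 mol G initially; let X = conversion of G. Extent ξ = X.
Species balance: n_G = 1 − X; n_E = X; n_D = X.
n_T = Σnᵢ = 1 + X.
Mole fractions y_i = n_i/n_T; K_p = p_E p_D / (p_G) with p_i = y_i·P.
Equating to 465 kPa and solving on 0 < X < 1: X = 0.715.

X = 0.715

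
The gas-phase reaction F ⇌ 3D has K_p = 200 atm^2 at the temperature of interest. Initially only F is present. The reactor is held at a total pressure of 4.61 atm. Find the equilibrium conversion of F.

Take 1 mol F as basis and let X be its fractional conversion, so ξ = X.
Species balance: n_F = 1 − X; n_D = 3X.
n_T = Σnᵢ = 1 + 2X.
y_i = n_i/n_T, p_i = y_i·P. K_p = p_D^3 / (p_F).
Substituting and setting equal to 200 atm^2 gives a polynomial in X; the root in (0,1) is X = 0.788.

X = 0.788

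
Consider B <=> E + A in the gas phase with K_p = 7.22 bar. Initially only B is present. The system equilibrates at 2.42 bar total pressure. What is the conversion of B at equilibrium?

X = 0.865

Let X = conversion of B (basis 1 mol B); extent of reaction ξ = X.
Mole table: n_B = 1 − X; n_E = X; n_A = X.
Summing: n_T = 1 + X.
With p_i = (n_i/n_T)P, K_p = p_E p_A / (p_B).
Substituting and setting equal to 7.22 bar gives a polynomial in X; the root in (0,1) is X = 0.865.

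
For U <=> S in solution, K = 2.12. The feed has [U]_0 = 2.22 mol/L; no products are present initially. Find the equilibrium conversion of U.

X = 0.679

Let X = conversion of U; extent ξ = 2.22·X mol/L.
Concentrations: [U] = 2.22 − 2.22X; [S] = 2.22X.
K = [S] / ([U]).
Equating to 2.12: the physical root is X = 0.679.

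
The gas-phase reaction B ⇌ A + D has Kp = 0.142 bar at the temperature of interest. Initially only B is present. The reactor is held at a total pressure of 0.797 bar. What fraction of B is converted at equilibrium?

Take 1 mol B as basis and let X be its fractional conversion, so ξ = X.
Moles: n_B = 1 − X; n_A = X; n_D = X.
n_T = Σnᵢ = 1 + X.
With p_i = (n_i/n_T)P, Kp = p_A p_D / (p_B).
Setting this equal to 0.142 bar and taking the physical root (0 < X < 1) gives X = 0.389.

X = 0.389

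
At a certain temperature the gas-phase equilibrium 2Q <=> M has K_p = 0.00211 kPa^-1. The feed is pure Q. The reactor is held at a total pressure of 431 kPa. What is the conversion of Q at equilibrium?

X = 0.536

Basis: 1 mol Q initially; let X = conversion of Q. Extent ξ = 0.5X.
Species balance: n_Q = 1 − X; n_M = 0.5X.
n_T = Σnᵢ = 1 − 0.5X.
With p_i = (n_i/n_T)P, K_p = p_M / (p_Q^2).
This yields a degree-2 equation in X; solving on (0,1), X = 0.536.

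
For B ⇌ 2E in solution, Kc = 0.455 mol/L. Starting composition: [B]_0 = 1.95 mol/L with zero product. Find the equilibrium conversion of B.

Let X = conversion of B; extent ξ = 1.95·X mol/L.
Concentrations: [B] = 1.95 − 1.95X; [E] = 3.9X.
Kc = [E]^2 / ([B]).
This equals 0.455 at X = 0.214 (the root in 0 < X < 1).

X = 0.214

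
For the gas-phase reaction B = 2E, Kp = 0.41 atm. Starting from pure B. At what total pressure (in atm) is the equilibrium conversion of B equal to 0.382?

Basis: 1 mol B initially; let X = conversion of B. Extent ξ = X.
At extent ξ: n_B = 1 − X; n_E = 2X.
n_T = Σnᵢ = 1 + X.
Kp = p_E^2 / (p_B) with p_i = (n_i/n_T)·P.
At X = 0.382: the mole-fraction product g(X) = Π y_i^ν_i = 0.6834. Since Kp = g(X)·P^{1}, P = (Kp/g)^(1/1) = (0.41/0.6834)^(1/1) = 0.6 atm.

P = 0.6 atm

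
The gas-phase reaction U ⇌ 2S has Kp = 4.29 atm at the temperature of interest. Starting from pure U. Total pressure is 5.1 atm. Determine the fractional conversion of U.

Take 1 mol U as basis and let X be its fractional conversion, so ξ = X.
Mole table: n_U = 1 − X; n_S = 2X.
n_T = Σnᵢ = 1 + X.
y_i = n_i/n_T, p_i = y_i·P. Kp = p_S^2 / (p_U).
Setting this equal to 4.29 atm and taking the physical root (0 < X < 1) gives X = 0.417.

X = 0.417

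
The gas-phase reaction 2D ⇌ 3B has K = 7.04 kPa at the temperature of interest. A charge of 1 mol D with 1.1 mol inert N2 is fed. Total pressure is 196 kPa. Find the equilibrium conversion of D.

Let X = conversion of D (basis 1 mol D); extent of reaction ξ = 0.5X.
Moles: n_D = 1 − X; n_B = 1.5X; n_I = 1.1 (inert).
Summing: n_T = 2.1 + 0.5X.
y_i = n_i/n_T, p_i = y_i·P. K = p_B^3 / (p_D^2).
Equating to 7.04 kPa and solving on 0 < X < 1: X = 0.239.

X = 0.239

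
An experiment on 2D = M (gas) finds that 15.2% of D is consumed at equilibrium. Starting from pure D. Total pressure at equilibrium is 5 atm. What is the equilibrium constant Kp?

Kp = 0.0195 atm^-1

Basis: 1 mol D initially; let X = conversion of D. Extent ξ = 0.5X.
At extent ξ: n_D = 1 − X; n_M = 0.5X.
n_T = Σnᵢ = 1 − 0.5X.
At X = 0.152: n_D = 0.848, n_M = 0.076, n_T = 0.924.
p_i = (n_i/n_T)·P. Kp = p_M / (p_D^2) = 0.0195 atm^-1.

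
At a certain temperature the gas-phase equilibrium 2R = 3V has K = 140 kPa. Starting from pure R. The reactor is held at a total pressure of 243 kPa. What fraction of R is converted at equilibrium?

X = 0.414

Basis: 1 mol R initially; let X = conversion of R. Extent ξ = 0.5X.
Moles: n_R = 1 − X; n_V = 1.5X.
n_T = Σnᵢ = 1 + 0.5X.
With p_i = (n_i/n_T)P, K = p_V^3 / (p_R^2).
Setting this equal to 140 kPa and taking the physical root (0 < X < 1) gives X = 0.414.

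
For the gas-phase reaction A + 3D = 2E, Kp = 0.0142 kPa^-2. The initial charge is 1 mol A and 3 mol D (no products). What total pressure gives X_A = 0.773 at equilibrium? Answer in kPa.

P = 119 kPa

Basis: 1 mol A initially; let X = conversion of A. Extent ξ = X.
Moles: n_A = 1 − X; n_D = 3 − 3X; n_E = 2X.
Total moles n_T = 4 − 2X.
Kp = p_E^2 / (p_A p_D^3) with p_i = (n_i/n_T)·P.
At X = 0.773: the mole-fraction product g(X) = Π y_i^ν_i = 200.8. Since Kp = g(X)·P^{-2}, P = (g/Kp)^(1/2) = (200.8/0.0142)^(1/2) = 119 kPa.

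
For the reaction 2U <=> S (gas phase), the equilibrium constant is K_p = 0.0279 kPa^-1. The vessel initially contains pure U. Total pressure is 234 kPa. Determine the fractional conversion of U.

X = 0.808

Let X = conversion of U (basis 1 mol U); extent of reaction ξ = 0.5X.
Mole table: n_U = 1 − X; n_S = 0.5X.
Summing: n_T = 1 − 0.5X.
With p_i = (n_i/n_T)P, K_p = p_S / (p_U^2).
Equating to 0.0279 kPa^-1 and solving on 0 < X < 1: X = 0.808.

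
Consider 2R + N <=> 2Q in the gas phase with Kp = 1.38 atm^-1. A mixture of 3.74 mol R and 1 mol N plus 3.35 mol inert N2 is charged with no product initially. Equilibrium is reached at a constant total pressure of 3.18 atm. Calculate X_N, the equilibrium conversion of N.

Take 1 mol N as basis and let X be its fractional conversion, so ξ = X.
At extent ξ: n_R = 3.74 − 2X; n_N = 1 − X; n_Q = 2X; n_I = 3.35 (inert).
Summing: n_T = 8.09 − X.
Mole fractions y_i = n_i/n_T; Kp = p_Q^2 / (p_R^2 p_N) with p_i = y_i·P.
Setting this equal to 1.38 atm^-1 and taking the physical root (0 < X < 1) gives X = 0.607.

X = 0.607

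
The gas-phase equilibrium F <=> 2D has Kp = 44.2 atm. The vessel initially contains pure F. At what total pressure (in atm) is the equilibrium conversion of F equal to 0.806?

P = 5.96 atm

Let X = conversion of F (basis 1 mol F); extent of reaction ξ = X.
Species balance: n_F = 1 − X; n_D = 2X.
Total moles n_T = 1 + X.
Kp = p_D^2 / (p_F) with p_i = (n_i/n_T)·P.
At X = 0.806: the mole-fraction product g(X) = Π y_i^ν_i = 7.417. Since Kp = g(X)·P^{1}, P = (Kp/g)^(1/1) = (44.2/7.417)^(1/1) = 5.96 atm.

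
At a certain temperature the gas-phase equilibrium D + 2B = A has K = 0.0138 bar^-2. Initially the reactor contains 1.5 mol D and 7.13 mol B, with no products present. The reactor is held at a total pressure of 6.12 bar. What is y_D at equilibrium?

y_D = 0.142

Take 1.5 mol D as basis and let X be its fractional conversion, so ξ = 1.5X.
Species balance: n_D = 1.5 − 1.5X; n_B = 7.13 − 3X; n_A = 1.5X.
Total moles n_T = 8.63 − 3X.
Mole fractions y_i = n_i/n_T; K = p_A / (p_D p_B^2) with p_i = y_i·P.
Substituting and setting equal to 0.0138 bar^-2 gives a polynomial in X; the root in (0,1) is X = 0.253.
Then n_D = 1.12, n_T = 7.87, so y_D = 0.142.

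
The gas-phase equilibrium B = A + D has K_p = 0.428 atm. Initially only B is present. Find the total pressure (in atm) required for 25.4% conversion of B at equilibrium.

Basis: 1 mol B initially; let X = conversion of B. Extent ξ = X.
At extent ξ: n_B = 1 − X; n_A = X; n_D = X.
Summing: n_T = 1 + X.
K_p = p_A p_D / (p_B) with p_i = (n_i/n_T)·P.
At X = 0.254: the mole-fraction product g(X) = Π y_i^ν_i = 0.06897. Since K_p = g(X)·P^{1}, P = (K_p/g)^(1/1) = (0.428/0.06897)^(1/1) = 6.21 atm.

P = 6.21 atm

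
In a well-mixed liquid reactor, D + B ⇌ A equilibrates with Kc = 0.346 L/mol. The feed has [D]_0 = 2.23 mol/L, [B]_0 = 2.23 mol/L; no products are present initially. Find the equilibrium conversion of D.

Let X = conversion of D; extent ξ = 2.23·X mol/L.
Concentrations: [D] = 2.23 − 2.23X; [B] = 2.23 − 2.23X; [A] = 2.23X.
Kc = [A] / ([D] [B]).
Equating to 0.346 L/mol: the physical root is X = 0.338.

X = 0.338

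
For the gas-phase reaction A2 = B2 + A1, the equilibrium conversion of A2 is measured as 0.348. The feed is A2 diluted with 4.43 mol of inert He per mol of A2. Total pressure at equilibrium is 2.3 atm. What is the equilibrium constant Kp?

Basis: 1 mol A2 initially; let X = conversion of A2. Extent ξ = X.
At extent ξ: n_A2 = 1 − X; n_B2 = X; n_A1 = X; n_I = 4.43 (inert).
n_T = Σnᵢ = 5.43 + X.
At X = 0.348: n_A2 = 0.652, n_B2 = 0.348, n_A1 = 0.348, n_T = 5.78.
p_i = (n_i/n_T)·P. Kp = p_B2 p_A1 / (p_A2) = 0.0739 atm.

Kp = 0.0739 atm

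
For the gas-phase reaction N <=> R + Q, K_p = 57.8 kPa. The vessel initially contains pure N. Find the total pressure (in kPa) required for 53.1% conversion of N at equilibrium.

Take 1 mol N as basis and let X be its fractional conversion, so ξ = X.
Moles: n_N = 1 − X; n_R = X; n_Q = X.
Total moles n_T = 1 + X.
K_p = p_R p_Q / (p_N) with p_i = (n_i/n_T)·P.
At X = 0.531: the mole-fraction product g(X) = Π y_i^ν_i = 0.3927. Since K_p = g(X)·P^{1}, P = (K_p/g)^(1/1) = (57.8/0.3927)^(1/1) = 147 kPa.

P = 147 kPa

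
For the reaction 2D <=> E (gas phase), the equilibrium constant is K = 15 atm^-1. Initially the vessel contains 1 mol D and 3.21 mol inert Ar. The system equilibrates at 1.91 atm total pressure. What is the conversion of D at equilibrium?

X = 0.773

Take 1 mol D as basis and let X be its fractional conversion, so ξ = 0.5X.
Moles: n_D = 1 − X; n_E = 0.5X; n_I = 3.21 (inert).
Total moles n_T = 4.21 − 0.5X.
With p_i = (n_i/n_T)P, K = p_E / (p_D^2).
Equating to 15 atm^-1 and solving on 0 < X < 1: X = 0.773.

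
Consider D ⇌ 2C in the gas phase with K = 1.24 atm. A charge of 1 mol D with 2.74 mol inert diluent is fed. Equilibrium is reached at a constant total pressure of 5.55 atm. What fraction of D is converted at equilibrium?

Let X = conversion of D (basis 1 mol D); extent of reaction ξ = X.
Mole table: n_D = 1 − X; n_C = 2X; n_I = 2.74 (inert).
n_T = Σnᵢ = 3.74 + X.
Mole fractions y_i = n_i/n_T; K = p_C^2 / (p_D) with p_i = y_i·P.
Setting this equal to 1.24 atm and taking the physical root (0 < X < 1) gives X = 0.378.

X = 0.378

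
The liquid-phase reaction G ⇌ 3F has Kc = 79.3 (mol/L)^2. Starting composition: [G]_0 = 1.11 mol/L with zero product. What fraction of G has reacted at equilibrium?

X = 0.792

Let X = conversion of G; extent ξ = 1.11·X mol/L.
Concentrations: [G] = 1.11 − 1.11X; [F] = 3.33X.
Kc = [F]^3 / ([G]).
Equating to 79.3 (mol/L)^2: the physical root is X = 0.792.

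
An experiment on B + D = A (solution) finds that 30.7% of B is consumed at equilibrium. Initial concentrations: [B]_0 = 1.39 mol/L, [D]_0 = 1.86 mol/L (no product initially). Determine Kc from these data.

Let X = conversion of B.
Concentrations: [B] = 1.39 − 1.39X; [D] = 1.86 − 1.39X; [A] = 1.39X.
At X = 0.307: [B] = 0.963, [D] = 1.43, [A] = 0.427.
Kc = [A] / ([B] [D]) = 0.309 L/mol.

Kc = 0.309 L/mol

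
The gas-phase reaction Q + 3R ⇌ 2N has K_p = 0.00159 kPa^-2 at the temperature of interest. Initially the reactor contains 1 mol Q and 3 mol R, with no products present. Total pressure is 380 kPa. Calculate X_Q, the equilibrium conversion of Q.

X = 0.780

Basis: 1 mol Q initially; let X = conversion of Q. Extent ξ = X.
Mole table: n_Q = 1 − X; n_R = 3 − 3X; n_N = 2X.
Summing: n_T = 4 − 2X.
With p_i = (n_i/n_T)P, K_p = p_N^2 / (p_Q p_R^3).
Setting this equal to 0.00159 kPa^-2 and taking the physical root (0 < X < 1) gives X = 0.780.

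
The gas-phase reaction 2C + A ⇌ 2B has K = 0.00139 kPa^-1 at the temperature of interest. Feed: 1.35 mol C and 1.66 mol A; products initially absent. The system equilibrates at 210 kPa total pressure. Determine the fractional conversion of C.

Let X = conversion of C (basis 1.35 mol C); extent of reaction ξ = 0.675X.
Mole table: n_C = 1.35 − 1.35X; n_A = 1.66 − 0.675X; n_B = 1.35X.
Summing: n_T = 3.01 − 0.675X.
y_i = n_i/n_T, p_i = y_i·P. K = p_B^2 / (p_C^2 p_A).
Setting this equal to 0.00139 kPa^-1 and taking the physical root (0 < X < 1) gives X = 0.281.

X = 0.281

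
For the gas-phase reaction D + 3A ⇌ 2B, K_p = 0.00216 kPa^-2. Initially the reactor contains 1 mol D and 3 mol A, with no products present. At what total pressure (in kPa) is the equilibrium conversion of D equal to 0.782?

Take 1 mol D as basis and let X be its fractional conversion, so ξ = X.
At extent ξ: n_D = 1 − X; n_A = 3 − 3X; n_B = 2X.
Total moles n_T = 4 − 2X.
K_p = p_B^2 / (p_D p_A^3) with p_i = (n_i/n_T)·P.
At X = 0.782: the mole-fraction product g(X) = Π y_i^ν_i = 238. Since K_p = g(X)·P^{-2}, P = (g/K_p)^(1/2) = (238/0.00216)^(1/2) = 332 kPa.

P = 332 kPa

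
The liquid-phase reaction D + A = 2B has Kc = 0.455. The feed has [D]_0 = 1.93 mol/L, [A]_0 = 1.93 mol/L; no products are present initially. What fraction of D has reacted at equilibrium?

X = 0.252

Let X = conversion of D; extent ξ = 1.93·X mol/L.
Concentrations: [D] = 1.93 − 1.93X; [A] = 1.93 − 1.93X; [B] = 3.86X.
Kc = [B]^2 / ([D] [A]).
This equals 0.455 at X = 0.252 (the root in 0 < X < 1).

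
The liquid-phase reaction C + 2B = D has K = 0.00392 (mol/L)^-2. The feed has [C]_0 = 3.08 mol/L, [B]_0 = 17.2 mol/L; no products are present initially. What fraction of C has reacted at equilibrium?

X = 0.449

Let X = conversion of C; extent ξ = 3.08·X mol/L.
Concentrations: [C] = 3.08 − 3.08X; [B] = 17.2 − 6.16X; [D] = 3.08X.
K = [D] / ([C] [B]^2).
This equals 0.00392 at X = 0.449 (the root in 0 < X < 1).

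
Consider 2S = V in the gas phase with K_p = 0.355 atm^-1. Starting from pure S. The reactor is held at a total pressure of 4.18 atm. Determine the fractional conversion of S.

Let X = conversion of S (basis 1 mol S); extent of reaction ξ = 0.5X.
At extent ξ: n_S = 1 − X; n_V = 0.5X.
n_T = Σnᵢ = 1 − 0.5X.
Mole fractions y_i = n_i/n_T; K_p = p_V / (p_S^2) with p_i = y_i·P.
Setting this equal to 0.355 atm^-1 and taking the physical root (0 < X < 1) gives X = 0.620.

X = 0.620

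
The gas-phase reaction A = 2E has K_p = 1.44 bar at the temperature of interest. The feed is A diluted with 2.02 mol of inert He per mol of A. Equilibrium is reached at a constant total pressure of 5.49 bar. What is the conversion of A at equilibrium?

X = 0.373

Basis: 1 mol A initially; let X = conversion of A. Extent ξ = X.
Moles: n_A = 1 − X; n_E = 2X; n_I = 2.02 (inert).
Summing: n_T = 3.02 + X.
Mole fractions y_i = n_i/n_T; K_p = p_E^2 / (p_A) with p_i = y_i·P.
Substituting and setting equal to 1.44 bar gives a polynomial in X; the root in (0,1) is X = 0.373.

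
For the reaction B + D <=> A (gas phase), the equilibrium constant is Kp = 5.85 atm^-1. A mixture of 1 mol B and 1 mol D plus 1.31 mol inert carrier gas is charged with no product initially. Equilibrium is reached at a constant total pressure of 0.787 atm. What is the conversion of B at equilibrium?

Let X = conversion of B (basis 1 mol B); extent of reaction ξ = X.
Mole table: n_B = 1 − X; n_D = 1 − X; n_A = X; n_I = 1.31 (inert).
Summing: n_T = 3.31 − X.
Mole fractions y_i = n_i/n_T; Kp = p_A / (p_B p_D) with p_i = y_i·P.
This yields a degree-2 equation in X; solving on (0,1), X = 0.464.

X = 0.464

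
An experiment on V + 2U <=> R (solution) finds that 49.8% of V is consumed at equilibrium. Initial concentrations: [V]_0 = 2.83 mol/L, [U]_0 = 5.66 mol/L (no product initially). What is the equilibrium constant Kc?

Kc = 0.123 (mol/L)^-2

Let X = conversion of V.
Concentrations: [V] = 2.83 − 2.83X; [U] = 5.66 − 5.66X; [R] = 2.83X.
At X = 0.498: [V] = 1.42, [U] = 2.84, [R] = 1.41.
Kc = [R] / ([V] [U]^2) = 0.123 (mol/L)^-2.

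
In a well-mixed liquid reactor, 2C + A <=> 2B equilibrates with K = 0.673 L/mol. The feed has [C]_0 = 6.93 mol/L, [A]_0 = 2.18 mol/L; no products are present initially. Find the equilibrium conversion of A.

X = 0.659

Let X = conversion of A; extent ξ = 2.18·X mol/L.
Concentrations: [C] = 6.93 − 4.36X; [A] = 2.18 − 2.18X; [B] = 4.36X.
K = [B]^2 / ([C]^2 [A]).
Solving K = 0.673 for X ∈ (0,1): X = 0.659.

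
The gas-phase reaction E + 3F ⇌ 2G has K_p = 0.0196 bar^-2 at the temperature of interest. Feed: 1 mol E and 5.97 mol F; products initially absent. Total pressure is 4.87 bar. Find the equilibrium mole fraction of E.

y_E = 0.094

Let X = conversion of E (basis 1 mol E); extent of reaction ξ = X.
Species balance: n_E = 1 − X; n_F = 5.97 − 3X; n_G = 2X.
Summing: n_T = 6.97 − 2X.
Mole fractions y_i = n_i/n_T; K_p = p_G^2 / (p_E p_F^3) with p_i = y_i·P.
Substituting and setting equal to 0.0196 bar^-2 gives a polynomial in X; the root in (0,1) is X = 0.428.
Then n_E = 0.572, n_T = 6.11, so y_E = 0.094.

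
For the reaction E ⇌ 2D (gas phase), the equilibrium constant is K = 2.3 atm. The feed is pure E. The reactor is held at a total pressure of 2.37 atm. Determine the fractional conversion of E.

Take 1 mol E as basis and let X be its fractional conversion, so ξ = X.
Mole table: n_E = 1 − X; n_D = 2X.
n_T = Σnᵢ = 1 + X.
With p_i = (n_i/n_T)P, K = p_D^2 / (p_E).
Substituting and setting equal to 2.3 atm gives a polynomial in X; the root in (0,1) is X = 0.442.

X = 0.442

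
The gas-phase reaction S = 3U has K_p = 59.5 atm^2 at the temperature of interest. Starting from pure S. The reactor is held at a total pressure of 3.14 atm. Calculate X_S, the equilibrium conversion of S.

X = 0.720

Take 1 mol S as basis and let X be its fractional conversion, so ξ = X.
Moles: n_S = 1 − X; n_U = 3X.
n_T = Σnᵢ = 1 + 2X.
y_i = n_i/n_T, p_i = y_i·P. K_p = p_U^3 / (p_S).
Setting this equal to 59.5 atm^2 and taking the physical root (0 < X < 1) gives X = 0.720.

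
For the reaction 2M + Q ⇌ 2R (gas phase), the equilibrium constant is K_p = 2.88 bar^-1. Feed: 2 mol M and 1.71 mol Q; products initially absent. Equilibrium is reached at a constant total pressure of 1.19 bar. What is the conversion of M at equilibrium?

X = 0.530

Let X = conversion of M (basis 2 mol M); extent of reaction ξ = X.
At extent ξ: n_M = 2 − 2X; n_Q = 1.71 − X; n_R = 2X.
n_T = Σnᵢ = 3.71 − X.
y_i = n_i/n_T, p_i = y_i·P. K_p = p_R^2 / (p_M^2 p_Q).
Setting this equal to 2.88 bar^-1 and taking the physical root (0 < X < 1) gives X = 0.530.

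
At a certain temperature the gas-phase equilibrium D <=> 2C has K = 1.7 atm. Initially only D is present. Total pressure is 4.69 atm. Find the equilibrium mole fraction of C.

Basis: 1 mol D initially; let X = conversion of D. Extent ξ = X.
Mole table: n_D = 1 − X; n_C = 2X.
Total moles n_T = 1 + X.
With p_i = (n_i/n_T)P, K = p_C^2 / (p_D).
Equating to 1.7 atm and solving on 0 < X < 1: X = 0.288.
Then n_C = 0.577, n_T = 1.29, so y_C = 0.448.

y_C = 0.448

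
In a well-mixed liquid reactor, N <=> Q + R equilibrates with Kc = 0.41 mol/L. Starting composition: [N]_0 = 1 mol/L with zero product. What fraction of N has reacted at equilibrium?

X = 0.467

Let X = conversion of N; extent ξ = 1·X mol/L.
Concentrations: [N] = 1 − 1X; [Q] = 1X; [R] = 1X.
Kc = [Q] [R] / ([N]).
Equating to 0.41 mol/L: the physical root is X = 0.467.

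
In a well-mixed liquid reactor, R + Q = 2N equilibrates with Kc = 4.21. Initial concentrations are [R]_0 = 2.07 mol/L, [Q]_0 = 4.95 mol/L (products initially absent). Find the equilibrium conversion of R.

Let X = conversion of R; extent ξ = 2.07·X mol/L.
Concentrations: [R] = 2.07 − 2.07X; [Q] = 4.95 − 2.07X; [N] = 4.14X.
Kc = [N]^2 / ([R] [Q]).
Setting equal to 4.21 and solving for X on (0,1) gives X = 0.713.

X = 0.713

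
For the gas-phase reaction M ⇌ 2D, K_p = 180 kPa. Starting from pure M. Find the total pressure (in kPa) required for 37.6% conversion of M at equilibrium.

P = 273 kPa

Basis: 1 mol M initially; let X = conversion of M. Extent ξ = X.
Moles: n_M = 1 − X; n_D = 2X.
Summing: n_T = 1 + X.
K_p = p_D^2 / (p_M) with p_i = (n_i/n_T)·P.
At X = 0.376: the mole-fraction product g(X) = Π y_i^ν_i = 0.6586. Since K_p = g(X)·P^{1}, P = (K_p/g)^(1/1) = (180/0.6586)^(1/1) = 273 kPa.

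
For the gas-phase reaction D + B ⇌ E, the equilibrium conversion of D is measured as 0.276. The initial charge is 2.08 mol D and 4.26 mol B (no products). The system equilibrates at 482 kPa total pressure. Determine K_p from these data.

Let X = conversion of D (basis 2.08 mol D); extent of reaction ξ = 2.08X.
Moles: n_D = 2.08 − 2.08X; n_B = 4.26 − 2.08X; n_E = 2.08X.
Summing: n_T = 6.34 − 2.08X.
At X = 0.276: n_D = 1.51, n_B = 3.69, n_E = 0.574, n_T = 5.77.
p_i = (n_i/n_T)·P. K_p = p_E / (p_D p_B) = 0.00124 kPa^-1.

K_p = 0.00124 kPa^-1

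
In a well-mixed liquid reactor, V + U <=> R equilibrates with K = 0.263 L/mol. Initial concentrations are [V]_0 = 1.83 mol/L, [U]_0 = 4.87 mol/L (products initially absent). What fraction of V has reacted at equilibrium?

X = 0.509

Let X = conversion of V; extent ξ = 1.83·X mol/L.
Concentrations: [V] = 1.83 − 1.83X; [U] = 4.87 − 1.83X; [R] = 1.83X.
K = [R] / ([V] [U]).
Solving K = 0.263 for X ∈ (0,1): X = 0.509.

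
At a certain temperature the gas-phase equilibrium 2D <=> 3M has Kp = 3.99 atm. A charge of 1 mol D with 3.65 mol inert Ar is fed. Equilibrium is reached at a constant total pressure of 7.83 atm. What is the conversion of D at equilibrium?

X = 0.540

Let X = conversion of D (basis 1 mol D); extent of reaction ξ = 0.5X.
At extent ξ: n_D = 1 − X; n_M = 1.5X; n_I = 3.65 (inert).
n_T = Σnᵢ = 4.65 + 0.5X.
Mole fractions y_i = n_i/n_T; Kp = p_M^3 / (p_D^2) with p_i = y_i·P.
Setting this equal to 3.99 atm and taking the physical root (0 < X < 1) gives X = 0.540.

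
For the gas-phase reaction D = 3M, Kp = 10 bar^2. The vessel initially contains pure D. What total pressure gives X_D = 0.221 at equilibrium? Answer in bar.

P = 7.46 bar

Take 1 mol D as basis and let X be its fractional conversion, so ξ = X.
Moles: n_D = 1 − X; n_M = 3X.
Summing: n_T = 1 + 2X.
Kp = p_M^3 / (p_D) with p_i = (n_i/n_T)·P.
At X = 0.221: the mole-fraction product g(X) = Π y_i^ν_i = 0.1799. Since Kp = g(X)·P^{2}, P = (Kp/g)^(1/2) = (10/0.1799)^(1/2) = 7.46 bar.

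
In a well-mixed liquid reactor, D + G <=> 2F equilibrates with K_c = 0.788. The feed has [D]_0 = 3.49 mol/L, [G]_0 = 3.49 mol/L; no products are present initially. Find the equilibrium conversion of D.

X = 0.307

Let X = conversion of D; extent ξ = 3.49·X mol/L.
Concentrations: [D] = 3.49 − 3.49X; [G] = 3.49 − 3.49X; [F] = 6.98X.
K_c = [F]^2 / ([D] [G]).
Setting equal to 0.788 and solving for X on (0,1) gives X = 0.307.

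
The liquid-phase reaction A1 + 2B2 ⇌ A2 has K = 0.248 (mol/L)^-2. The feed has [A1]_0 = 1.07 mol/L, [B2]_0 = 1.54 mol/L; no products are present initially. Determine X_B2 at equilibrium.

Let X = conversion of B2; extent ξ = 1.54X/2 mol/L.
Concentrations: [A1] = 1.07 − 0.77X; [B2] = 1.54 − 1.54X; [A2] = 0.77X.
K = [A2] / ([A1] [B2]^2).
Equating to 0.248 (mol/L)^-2: the physical root is X = 0.306.

X = 0.306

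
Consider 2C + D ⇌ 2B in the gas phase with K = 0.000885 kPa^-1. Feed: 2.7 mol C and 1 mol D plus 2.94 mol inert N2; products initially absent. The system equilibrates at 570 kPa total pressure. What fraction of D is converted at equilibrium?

Take 1 mol D as basis and let X be its fractional conversion, so ξ = X.
Species balance: n_C = 2.7 − 2X; n_D = 1 − X; n_B = 2X; n_I = 2.94 (inert).
Total moles n_T = 6.64 − X.
Mole fractions y_i = n_i/n_T; K = p_B^2 / (p_C^2 p_D) with p_i = y_i·P.
Equating to 0.000885 kPa^-1 and solving on 0 < X < 1: X = 0.263.

X = 0.263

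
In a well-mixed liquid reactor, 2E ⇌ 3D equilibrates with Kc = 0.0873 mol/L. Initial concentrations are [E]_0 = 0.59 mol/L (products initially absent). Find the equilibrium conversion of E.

Let X = conversion of E; extent ξ = 0.59X/2 mol/L.
Concentrations: [E] = 0.59 − 0.59X; [D] = 0.885X.
Kc = [D]^3 / ([E]^2).
This equals 0.0873 at X = 0.283 (the root in 0 < X < 1).

X = 0.283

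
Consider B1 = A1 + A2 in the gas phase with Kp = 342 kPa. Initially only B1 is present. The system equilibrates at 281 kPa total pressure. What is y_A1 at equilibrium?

Basis: 1 mol B1 initially; let X = conversion of B1. Extent ξ = X.
Moles: n_B1 = 1 − X; n_A1 = X; n_A2 = X.
n_T = Σnᵢ = 1 + X.
Mole fractions y_i = n_i/n_T; Kp = p_A1 p_A2 / (p_B1) with p_i = y_i·P.
Setting this equal to 342 kPa and taking the physical root (0 < X < 1) gives X = 0.741.
Then n_A1 = 0.741, n_T = 1.74, so y_A1 = 0.426.

y_A1 = 0.426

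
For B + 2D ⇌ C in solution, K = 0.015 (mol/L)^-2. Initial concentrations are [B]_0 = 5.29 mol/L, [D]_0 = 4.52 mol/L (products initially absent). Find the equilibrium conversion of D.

X = 0.303

Let X = conversion of D; extent ξ = 4.52X/2 mol/L.
Concentrations: [B] = 5.29 − 2.26X; [D] = 4.52 − 4.52X; [C] = 2.26X.
K = [C] / ([B] [D]^2).
Equating to 0.015 (mol/L)^-2: the physical root is X = 0.303.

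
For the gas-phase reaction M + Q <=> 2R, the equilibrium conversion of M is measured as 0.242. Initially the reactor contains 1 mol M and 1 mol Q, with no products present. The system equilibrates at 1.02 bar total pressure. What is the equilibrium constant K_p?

Take 1 mol M as basis and let X be its fractional conversion, so ξ = X.
At extent ξ: n_M = 1 − X; n_Q = 1 − X; n_R = 2X.
n_T stays at 2 (no change in mole number).
At X = 0.242: n_M = 0.758, n_Q = 0.758, n_R = 0.484, n_T = 2.
p_i = (n_i/n_T)·P. K_p = p_R^2 / (p_M p_Q) = 0.408.

K_p = 0.408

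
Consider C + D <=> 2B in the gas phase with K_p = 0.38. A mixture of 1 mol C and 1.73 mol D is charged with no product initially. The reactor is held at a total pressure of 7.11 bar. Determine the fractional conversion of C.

X = 0.306

Basis: 1 mol C initially; let X = conversion of C. Extent ξ = X.
Species balance: n_C = 1 − X; n_D = 1.73 − X; n_B = 2X.
n_T stays at 2.73 (no change in mole number).
With p_i = (n_i/n_T)P, K_p = p_B^2 / (p_C p_D).
This yields a degree-2 equation in X; solving on (0,1), X = 0.306.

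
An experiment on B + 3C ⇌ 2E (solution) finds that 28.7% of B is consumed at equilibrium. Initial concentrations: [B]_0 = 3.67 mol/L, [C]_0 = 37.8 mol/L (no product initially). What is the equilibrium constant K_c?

K_c = 4.08e-05 (mol/L)^-2

Let X = conversion of B.
Concentrations: [B] = 3.67 − 3.67X; [C] = 37.8 − 11X; [E] = 7.34X.
At X = 0.287: [B] = 2.62, [C] = 34.6, [E] = 2.11.
K_c = [E]^2 / ([B] [C]^3) = 4.08e-05 (mol/L)^-2.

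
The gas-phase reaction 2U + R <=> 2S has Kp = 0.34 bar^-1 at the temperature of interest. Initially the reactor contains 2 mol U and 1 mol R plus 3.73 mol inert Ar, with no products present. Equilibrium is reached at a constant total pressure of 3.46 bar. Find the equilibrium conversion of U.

Let X = conversion of U (basis 2 mol U); extent of reaction ξ = X.
Species balance: n_U = 2 − 2X; n_R = 1 − X; n_S = 2X; n_I = 3.73 (inert).
n_T = Σnᵢ = 6.73 − X.
With p_i = (n_i/n_T)P, Kp = p_S^2 / (p_U^2 p_R).
Setting this equal to 0.34 bar^-1 and taking the physical root (0 < X < 1) gives X = 0.267.

X = 0.267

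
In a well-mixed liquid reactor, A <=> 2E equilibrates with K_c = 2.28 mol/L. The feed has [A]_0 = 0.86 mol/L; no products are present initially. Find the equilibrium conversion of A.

X = 0.548

Let X = conversion of A; extent ξ = 0.86·X mol/L.
Concentrations: [A] = 0.86 − 0.86X; [E] = 1.72X.
K_c = [E]^2 / ([A]).
Equating to 2.28 mol/L: the physical root is X = 0.548.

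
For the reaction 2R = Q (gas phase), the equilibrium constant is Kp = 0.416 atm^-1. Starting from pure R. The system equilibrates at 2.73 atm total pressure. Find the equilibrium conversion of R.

X = 0.575

Take 1 mol R as basis and let X be its fractional conversion, so ξ = 0.5X.
At extent ξ: n_R = 1 − X; n_Q = 0.5X.
Total moles n_T = 1 − 0.5X.
With p_i = (n_i/n_T)P, Kp = p_Q / (p_R^2).
Substituting and setting equal to 0.416 atm^-1 gives a polynomial in X; the root in (0,1) is X = 0.575.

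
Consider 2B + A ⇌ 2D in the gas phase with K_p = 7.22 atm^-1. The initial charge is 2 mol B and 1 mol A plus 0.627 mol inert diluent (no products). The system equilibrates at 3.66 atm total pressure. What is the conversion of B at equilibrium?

Let X = conversion of B (basis 2 mol B); extent of reaction ξ = X.
Moles: n_B = 2 − 2X; n_A = 1 − X; n_D = 2X; n_I = 0.627 (inert).
Summing: n_T = 3.63 − X.
Mole fractions y_i = n_i/n_T; K_p = p_D^2 / (p_B^2 p_A) with p_i = y_i·P.
Substituting and setting equal to 7.22 atm^-1 gives a polynomial in X; the root in (0,1) is X = 0.641.

X = 0.641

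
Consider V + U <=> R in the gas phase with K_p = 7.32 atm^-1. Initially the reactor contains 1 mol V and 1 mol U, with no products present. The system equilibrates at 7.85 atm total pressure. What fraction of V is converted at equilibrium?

X = 0.869

Let X = conversion of V (basis 1 mol V); extent of reaction ξ = X.
Moles: n_V = 1 − X; n_U = 1 − X; n_R = X.
Summing: n_T = 2 − X.
y_i = n_i/n_T, p_i = y_i·P. K_p = p_R / (p_V p_U).
Setting this equal to 7.32 atm^-1 and taking the physical root (0 < X < 1) gives X = 0.869.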